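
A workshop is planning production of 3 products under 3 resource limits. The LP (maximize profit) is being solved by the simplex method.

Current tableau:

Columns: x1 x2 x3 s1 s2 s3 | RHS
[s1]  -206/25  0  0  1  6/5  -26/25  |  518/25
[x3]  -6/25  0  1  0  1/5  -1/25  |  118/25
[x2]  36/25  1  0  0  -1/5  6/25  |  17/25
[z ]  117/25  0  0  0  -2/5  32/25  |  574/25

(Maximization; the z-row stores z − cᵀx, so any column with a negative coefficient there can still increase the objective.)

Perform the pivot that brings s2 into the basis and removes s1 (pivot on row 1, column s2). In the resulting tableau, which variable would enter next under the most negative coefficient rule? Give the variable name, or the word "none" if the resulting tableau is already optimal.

none

Pivot element 6/5. New z-row = old z-row − (-2/5)·(row 1/(6/5)).
Updated z-row coefficients: x1: 29/15, x2: 0, x3: 0, s1: 1/3, s2: 0, s3: 14/15.
No coefficient is strictly negative; the tableau after this pivot is optimal.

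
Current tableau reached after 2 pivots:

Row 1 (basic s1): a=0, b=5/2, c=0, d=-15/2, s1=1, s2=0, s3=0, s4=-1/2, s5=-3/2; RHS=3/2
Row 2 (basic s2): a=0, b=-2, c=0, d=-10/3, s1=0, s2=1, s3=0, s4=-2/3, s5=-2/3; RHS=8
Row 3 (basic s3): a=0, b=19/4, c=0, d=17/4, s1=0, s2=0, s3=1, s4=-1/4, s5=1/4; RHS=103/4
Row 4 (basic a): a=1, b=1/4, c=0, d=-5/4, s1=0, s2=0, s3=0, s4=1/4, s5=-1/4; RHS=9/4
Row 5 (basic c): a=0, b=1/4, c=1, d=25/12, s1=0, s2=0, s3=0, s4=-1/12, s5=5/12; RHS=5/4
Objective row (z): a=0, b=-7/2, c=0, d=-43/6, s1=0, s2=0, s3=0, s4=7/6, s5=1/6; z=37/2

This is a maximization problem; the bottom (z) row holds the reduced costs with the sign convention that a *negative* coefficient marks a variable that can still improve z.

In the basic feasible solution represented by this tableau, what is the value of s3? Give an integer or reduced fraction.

103/4

s3 is basic (row 3); its value is the RHS of that row: 103/4.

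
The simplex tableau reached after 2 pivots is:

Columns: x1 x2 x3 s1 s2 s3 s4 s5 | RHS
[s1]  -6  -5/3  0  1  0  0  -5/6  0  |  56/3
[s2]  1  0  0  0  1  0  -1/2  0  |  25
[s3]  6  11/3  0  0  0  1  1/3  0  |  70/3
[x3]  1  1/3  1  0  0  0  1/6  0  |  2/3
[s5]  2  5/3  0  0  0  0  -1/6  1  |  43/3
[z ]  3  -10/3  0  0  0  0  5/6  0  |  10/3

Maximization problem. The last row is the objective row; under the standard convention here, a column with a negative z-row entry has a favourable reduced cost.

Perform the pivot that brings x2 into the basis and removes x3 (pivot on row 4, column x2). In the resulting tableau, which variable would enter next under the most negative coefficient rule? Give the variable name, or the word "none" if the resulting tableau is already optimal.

Pivot element 1/3. New z-row = old z-row − (-10/3)·(row 4/(1/3)).
Updated z-row coefficients: x1: 13, x2: 0, x3: 10, s1: 0, s2: 0, s3: 0, s4: 5/2, s5: 0.
No coefficient is strictly negative; the tableau after this pivot is optimal.

none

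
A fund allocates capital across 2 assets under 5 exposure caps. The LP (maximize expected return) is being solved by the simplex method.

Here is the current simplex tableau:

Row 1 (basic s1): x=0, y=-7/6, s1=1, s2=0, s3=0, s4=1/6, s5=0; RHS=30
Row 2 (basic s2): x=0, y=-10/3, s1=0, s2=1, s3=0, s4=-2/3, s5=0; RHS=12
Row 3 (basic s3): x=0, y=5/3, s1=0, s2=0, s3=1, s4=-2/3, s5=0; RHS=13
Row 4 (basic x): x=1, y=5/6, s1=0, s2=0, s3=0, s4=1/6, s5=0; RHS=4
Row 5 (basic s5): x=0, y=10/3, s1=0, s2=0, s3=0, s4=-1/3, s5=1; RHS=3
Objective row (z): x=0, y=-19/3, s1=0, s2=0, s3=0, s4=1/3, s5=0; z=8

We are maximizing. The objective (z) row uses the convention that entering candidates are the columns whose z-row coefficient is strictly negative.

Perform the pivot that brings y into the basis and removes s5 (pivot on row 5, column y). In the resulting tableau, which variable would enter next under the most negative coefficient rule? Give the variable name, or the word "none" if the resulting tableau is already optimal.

s4

Pivot element 10/3. New z-row = old z-row − (-19/3)·(row 5/(10/3)).
Updated z-row coefficients: x: 0, y: 0, s1: 0, s2: 0, s3: 0, s4: -3/10, s5: 19/10.
The most negative is -3/10 in column s4, so s4 would enter next.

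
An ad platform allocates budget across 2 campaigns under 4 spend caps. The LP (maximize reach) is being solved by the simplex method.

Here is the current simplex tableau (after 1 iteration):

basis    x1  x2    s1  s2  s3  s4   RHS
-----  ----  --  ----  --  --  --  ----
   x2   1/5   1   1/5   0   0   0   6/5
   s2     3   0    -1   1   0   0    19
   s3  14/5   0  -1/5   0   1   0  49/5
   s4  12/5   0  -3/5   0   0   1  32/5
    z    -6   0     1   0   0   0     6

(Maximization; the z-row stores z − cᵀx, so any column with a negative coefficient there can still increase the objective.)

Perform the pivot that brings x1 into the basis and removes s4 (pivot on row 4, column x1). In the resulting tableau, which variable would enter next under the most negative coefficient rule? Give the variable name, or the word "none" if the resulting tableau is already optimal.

Pivot element 12/5. New z-row = old z-row − (-6)·(row 4/(12/5)).
Updated z-row coefficients: x1: 0, x2: 0, s1: -1/2, s2: 0, s3: 0, s4: 5/2.
The most negative is -1/2 in column s1, so s1 would enter next.

s1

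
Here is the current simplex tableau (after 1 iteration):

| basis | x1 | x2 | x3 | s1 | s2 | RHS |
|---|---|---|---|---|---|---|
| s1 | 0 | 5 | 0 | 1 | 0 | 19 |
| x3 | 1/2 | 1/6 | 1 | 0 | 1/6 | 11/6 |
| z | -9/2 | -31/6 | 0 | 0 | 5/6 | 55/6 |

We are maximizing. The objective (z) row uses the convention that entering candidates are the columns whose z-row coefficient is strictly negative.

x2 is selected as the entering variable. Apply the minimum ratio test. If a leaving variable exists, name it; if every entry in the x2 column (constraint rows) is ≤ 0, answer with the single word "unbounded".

s1

Ratios: row 1 (s1): 19/5 = 19/5; row 2 (x3): (11/6)/(1/6) = 11.
Minimum ratio is in the s1 row, so s1 leaves.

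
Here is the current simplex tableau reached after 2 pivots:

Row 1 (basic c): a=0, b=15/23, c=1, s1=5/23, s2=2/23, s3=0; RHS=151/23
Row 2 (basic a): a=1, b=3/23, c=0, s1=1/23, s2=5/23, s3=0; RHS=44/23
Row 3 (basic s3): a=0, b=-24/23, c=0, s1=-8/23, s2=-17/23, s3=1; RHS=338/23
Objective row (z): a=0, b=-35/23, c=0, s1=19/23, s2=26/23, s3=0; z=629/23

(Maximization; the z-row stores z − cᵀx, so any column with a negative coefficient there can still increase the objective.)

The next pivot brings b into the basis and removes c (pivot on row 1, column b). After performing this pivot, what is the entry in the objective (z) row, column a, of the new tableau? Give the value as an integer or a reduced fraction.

0

Pivot element is row 1, column b: 15/23.
Normalize row 1: new (row 1, a) = 0/(15/23) = 0.
z-row ← z-row − (-35/23)·(new row 1): 0 − (-35/23)·0 = 0.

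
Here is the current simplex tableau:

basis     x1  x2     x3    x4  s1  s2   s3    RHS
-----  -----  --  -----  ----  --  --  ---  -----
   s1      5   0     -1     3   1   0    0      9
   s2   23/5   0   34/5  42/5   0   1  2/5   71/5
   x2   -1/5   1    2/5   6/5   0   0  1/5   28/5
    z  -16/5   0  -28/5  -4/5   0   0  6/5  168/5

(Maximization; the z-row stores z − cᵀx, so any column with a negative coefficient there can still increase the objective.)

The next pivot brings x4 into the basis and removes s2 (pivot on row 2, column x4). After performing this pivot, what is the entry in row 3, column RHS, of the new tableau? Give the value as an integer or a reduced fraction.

Pivot element is row 2, column x4: 42/5.
Normalize row 2: new (row 2, RHS) = (71/5)/(42/5) = 71/42.
row 3 ← row 3 − (6/5)·(new row 2): 28/5 − (6/5)·(71/42) = 25/7.

25/7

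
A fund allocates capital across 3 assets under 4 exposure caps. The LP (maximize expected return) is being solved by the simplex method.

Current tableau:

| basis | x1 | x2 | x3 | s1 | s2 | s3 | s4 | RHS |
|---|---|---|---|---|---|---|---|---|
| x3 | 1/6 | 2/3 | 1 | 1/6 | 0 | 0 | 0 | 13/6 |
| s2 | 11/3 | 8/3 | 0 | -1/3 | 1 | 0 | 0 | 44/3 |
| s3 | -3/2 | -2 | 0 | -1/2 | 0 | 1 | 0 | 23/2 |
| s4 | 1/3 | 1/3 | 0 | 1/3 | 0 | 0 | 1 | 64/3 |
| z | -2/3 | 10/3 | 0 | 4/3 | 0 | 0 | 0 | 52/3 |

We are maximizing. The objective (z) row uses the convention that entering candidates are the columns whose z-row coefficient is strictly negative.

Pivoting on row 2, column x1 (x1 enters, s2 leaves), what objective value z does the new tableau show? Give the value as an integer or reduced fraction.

20

Minimum ratio for x1: (44/3)/(11/3) = 4.
z changes by −(z-row coeff of x1)·ratio = −(-2/3)·4 = 8/3.
New z = 52/3 + (8/3) = 20.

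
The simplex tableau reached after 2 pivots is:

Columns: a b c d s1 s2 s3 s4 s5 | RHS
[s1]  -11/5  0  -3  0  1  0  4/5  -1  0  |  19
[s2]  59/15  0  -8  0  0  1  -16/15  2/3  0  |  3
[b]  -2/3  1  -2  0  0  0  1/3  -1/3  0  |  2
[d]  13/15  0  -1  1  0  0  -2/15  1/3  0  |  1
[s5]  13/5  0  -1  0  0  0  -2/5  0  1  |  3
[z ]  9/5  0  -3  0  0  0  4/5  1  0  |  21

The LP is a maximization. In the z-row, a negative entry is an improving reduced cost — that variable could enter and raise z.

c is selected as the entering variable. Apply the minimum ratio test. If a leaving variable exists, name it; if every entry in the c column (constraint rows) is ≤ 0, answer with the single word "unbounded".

c-column entries: row 1: -3, row 2: -8, row 3: -2, row 4: -1, row 5: -1. All ≤ 0, so c can increase without bound; the LP is unbounded in this direction.

unbounded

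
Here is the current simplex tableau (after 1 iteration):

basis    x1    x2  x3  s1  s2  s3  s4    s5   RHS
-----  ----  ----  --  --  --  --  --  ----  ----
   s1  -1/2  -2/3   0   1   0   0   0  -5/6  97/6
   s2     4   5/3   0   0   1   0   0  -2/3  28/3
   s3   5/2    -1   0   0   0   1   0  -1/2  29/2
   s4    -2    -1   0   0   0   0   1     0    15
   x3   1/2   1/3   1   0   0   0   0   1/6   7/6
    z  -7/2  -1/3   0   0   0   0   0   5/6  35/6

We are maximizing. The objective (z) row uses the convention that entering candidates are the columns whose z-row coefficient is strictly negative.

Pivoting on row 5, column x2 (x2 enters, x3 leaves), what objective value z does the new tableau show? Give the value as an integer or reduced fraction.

7

Minimum ratio for x2: (7/6)/(1/3) = 7/2.
z changes by −(z-row coeff of x2)·ratio = −(-1/3)·(7/2) = 7/6.
New z = 35/6 + (7/6) = 7.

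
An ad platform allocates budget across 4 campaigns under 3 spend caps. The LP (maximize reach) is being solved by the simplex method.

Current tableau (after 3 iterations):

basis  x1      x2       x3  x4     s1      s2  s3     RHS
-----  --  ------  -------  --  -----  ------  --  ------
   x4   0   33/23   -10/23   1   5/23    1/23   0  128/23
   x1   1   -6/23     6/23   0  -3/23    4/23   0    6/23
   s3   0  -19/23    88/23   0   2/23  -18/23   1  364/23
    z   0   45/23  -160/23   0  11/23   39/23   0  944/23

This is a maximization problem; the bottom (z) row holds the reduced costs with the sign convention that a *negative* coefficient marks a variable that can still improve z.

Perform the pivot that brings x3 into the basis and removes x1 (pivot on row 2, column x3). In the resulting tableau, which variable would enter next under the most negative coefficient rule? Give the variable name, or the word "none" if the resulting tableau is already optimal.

x2

Pivot element 6/23. New z-row = old z-row − (-160/23)·(row 2/(6/23)).
Updated z-row coefficients: x1: 80/3, x2: -5, x3: 0, x4: 0, s1: -3, s2: 19/3, s3: 0.
The most negative is -5 in column x2, so x2 would enter next.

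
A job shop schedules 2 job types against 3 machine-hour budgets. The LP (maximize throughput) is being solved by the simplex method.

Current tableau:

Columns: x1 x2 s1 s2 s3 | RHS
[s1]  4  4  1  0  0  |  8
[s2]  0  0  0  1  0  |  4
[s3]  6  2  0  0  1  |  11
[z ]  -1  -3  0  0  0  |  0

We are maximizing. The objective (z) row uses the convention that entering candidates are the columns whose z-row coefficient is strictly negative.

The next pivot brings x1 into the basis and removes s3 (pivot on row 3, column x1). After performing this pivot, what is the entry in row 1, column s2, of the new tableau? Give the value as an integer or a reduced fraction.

Pivot element is row 3, column x1: 6.
Normalize row 3: new (row 3, s2) = 0/6 = 0.
row 1 ← row 1 − 4·(new row 3): 0 − 4·0 = 0.

0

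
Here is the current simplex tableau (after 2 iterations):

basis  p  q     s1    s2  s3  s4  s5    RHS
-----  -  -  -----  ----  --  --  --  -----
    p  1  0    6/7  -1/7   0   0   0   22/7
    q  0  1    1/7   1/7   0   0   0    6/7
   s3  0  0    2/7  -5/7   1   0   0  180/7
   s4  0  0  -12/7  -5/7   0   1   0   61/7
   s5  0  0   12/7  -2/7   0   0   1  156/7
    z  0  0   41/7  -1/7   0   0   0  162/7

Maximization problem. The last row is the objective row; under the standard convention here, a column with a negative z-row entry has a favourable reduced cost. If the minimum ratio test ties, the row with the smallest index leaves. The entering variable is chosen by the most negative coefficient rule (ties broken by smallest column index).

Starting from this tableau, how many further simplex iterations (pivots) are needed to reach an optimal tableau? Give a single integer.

1

pivot: s2 in, q out → z = 24
No improving column remains; optimal.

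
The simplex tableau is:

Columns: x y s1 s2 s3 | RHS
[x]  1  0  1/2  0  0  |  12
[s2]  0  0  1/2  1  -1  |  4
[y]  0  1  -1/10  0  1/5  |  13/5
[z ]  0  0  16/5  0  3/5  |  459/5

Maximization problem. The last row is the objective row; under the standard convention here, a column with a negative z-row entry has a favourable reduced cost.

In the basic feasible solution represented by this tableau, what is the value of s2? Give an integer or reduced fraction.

s2 is basic (row 2); its value is the RHS of that row: 4.

4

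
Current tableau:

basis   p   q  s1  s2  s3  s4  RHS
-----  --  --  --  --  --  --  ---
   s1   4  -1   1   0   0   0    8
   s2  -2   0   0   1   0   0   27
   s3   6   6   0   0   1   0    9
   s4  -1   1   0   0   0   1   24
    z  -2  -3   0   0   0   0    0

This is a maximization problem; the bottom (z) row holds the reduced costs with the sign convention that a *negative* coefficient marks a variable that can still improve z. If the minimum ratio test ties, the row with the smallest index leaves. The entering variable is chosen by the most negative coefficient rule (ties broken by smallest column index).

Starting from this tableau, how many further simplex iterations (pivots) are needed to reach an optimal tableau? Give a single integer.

pivot: q in, s3 out → z = 9/2
No improving column remains; optimal.

1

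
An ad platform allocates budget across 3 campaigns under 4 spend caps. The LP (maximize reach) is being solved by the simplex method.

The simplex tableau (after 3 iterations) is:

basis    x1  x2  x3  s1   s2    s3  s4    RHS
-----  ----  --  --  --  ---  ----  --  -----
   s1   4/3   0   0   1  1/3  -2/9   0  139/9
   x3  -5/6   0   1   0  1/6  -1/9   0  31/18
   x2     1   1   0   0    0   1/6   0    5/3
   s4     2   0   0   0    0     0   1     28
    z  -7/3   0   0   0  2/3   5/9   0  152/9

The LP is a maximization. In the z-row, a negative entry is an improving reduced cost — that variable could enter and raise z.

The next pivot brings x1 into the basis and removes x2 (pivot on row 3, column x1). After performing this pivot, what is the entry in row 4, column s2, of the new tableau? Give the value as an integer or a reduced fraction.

0

Pivot element is row 3, column x1: 1.
Normalize row 3: new (row 3, s2) = 0/1 = 0.
row 4 ← row 4 − 2·(new row 3): 0 − 2·0 = 0.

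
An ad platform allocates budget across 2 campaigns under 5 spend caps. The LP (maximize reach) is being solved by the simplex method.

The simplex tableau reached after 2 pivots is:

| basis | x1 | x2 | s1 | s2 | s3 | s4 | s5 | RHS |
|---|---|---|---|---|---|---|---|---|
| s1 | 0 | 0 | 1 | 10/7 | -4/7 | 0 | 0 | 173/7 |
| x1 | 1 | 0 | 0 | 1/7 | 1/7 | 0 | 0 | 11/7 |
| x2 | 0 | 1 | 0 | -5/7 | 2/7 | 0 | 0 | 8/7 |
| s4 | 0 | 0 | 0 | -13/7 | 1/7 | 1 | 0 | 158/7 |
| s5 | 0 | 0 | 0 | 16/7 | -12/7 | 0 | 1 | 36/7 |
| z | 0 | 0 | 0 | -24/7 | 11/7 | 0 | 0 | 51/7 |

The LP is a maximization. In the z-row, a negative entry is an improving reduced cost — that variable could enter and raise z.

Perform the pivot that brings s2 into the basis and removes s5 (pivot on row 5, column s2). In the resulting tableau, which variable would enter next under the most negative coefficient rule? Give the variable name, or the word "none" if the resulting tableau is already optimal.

Pivot element 16/7. New z-row = old z-row − (-24/7)·(row 5/(16/7)).
Updated z-row coefficients: x1: 0, x2: 0, s1: 0, s2: 0, s3: -1, s4: 0, s5: 3/2.
The most negative is -1 in column s3, so s3 would enter next.

s3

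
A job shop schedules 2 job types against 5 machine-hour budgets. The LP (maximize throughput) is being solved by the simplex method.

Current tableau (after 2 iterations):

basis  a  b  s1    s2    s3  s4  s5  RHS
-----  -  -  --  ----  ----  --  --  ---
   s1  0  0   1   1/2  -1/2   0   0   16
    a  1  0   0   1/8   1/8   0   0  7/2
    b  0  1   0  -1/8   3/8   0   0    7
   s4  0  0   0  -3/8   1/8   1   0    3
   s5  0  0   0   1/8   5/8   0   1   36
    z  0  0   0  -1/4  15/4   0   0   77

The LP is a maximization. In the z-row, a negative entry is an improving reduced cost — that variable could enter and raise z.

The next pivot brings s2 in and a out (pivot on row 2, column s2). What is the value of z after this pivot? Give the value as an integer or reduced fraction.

Minimum ratio for s2: (7/2)/(1/8) = 28.
z changes by −(z-row coeff of s2)·ratio = −(-1/4)·28 = 7.
New z = 77 + 7 = 84.

84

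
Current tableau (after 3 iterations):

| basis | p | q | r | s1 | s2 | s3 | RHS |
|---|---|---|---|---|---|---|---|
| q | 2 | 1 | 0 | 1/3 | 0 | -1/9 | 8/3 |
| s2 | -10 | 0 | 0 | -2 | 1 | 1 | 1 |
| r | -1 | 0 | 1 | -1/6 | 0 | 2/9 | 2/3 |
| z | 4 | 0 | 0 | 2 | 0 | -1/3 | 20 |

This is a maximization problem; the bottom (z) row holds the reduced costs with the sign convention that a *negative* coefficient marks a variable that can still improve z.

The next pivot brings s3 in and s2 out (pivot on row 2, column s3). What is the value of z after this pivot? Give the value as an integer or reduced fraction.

Minimum ratio for s3: 1/1 = 1.
z changes by −(z-row coeff of s3)·ratio = −(-1/3)·1 = 1/3.
New z = 20 + (1/3) = 61/3.

61/3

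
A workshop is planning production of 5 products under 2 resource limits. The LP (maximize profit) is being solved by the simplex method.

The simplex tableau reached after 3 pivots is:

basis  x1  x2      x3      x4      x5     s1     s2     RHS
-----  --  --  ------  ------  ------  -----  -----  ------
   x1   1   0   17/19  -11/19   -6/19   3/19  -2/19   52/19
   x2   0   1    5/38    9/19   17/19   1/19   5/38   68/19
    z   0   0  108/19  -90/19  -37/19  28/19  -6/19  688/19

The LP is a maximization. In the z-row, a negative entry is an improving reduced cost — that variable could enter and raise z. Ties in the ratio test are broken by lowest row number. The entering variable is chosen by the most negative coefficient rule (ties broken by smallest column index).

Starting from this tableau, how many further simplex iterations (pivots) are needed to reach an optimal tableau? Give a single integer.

1

pivot: x4 in, x2 out → z = 72
No improving column remains; optimal.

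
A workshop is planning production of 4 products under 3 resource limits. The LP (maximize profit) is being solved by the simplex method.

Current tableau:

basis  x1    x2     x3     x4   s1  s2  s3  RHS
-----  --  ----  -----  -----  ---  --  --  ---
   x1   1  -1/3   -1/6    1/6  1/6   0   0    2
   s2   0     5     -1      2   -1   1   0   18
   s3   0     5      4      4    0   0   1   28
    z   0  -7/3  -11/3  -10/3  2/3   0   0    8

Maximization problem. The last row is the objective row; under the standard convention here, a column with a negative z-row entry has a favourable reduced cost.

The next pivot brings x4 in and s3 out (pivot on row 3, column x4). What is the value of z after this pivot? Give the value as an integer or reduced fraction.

Minimum ratio for x4: 28/4 = 7.
z changes by −(z-row coeff of x4)·ratio = −(-10/3)·7 = 70/3.
New z = 8 + (70/3) = 94/3.

94/3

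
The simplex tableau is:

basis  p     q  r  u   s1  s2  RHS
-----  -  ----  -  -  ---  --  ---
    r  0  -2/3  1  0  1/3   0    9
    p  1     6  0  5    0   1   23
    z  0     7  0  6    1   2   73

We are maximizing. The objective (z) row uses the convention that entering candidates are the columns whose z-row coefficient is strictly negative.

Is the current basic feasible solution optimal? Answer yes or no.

No objective-row coefficient is strictly negative, so no entering variable exists; the tableau is optimal.

yes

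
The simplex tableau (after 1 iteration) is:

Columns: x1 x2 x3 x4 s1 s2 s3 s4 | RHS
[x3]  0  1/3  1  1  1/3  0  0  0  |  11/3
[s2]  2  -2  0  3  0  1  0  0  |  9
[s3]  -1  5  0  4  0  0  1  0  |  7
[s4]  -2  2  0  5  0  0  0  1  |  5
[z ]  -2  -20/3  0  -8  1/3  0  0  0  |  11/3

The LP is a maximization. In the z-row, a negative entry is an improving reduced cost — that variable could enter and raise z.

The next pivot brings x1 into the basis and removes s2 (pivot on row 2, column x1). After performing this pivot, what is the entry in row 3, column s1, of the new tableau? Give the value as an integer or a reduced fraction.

0

Pivot element is row 2, column x1: 2.
Normalize row 2: new (row 2, s1) = 0/2 = 0.
row 3 ← row 3 − (-1)·(new row 2): 0 − (-1)·0 = 0.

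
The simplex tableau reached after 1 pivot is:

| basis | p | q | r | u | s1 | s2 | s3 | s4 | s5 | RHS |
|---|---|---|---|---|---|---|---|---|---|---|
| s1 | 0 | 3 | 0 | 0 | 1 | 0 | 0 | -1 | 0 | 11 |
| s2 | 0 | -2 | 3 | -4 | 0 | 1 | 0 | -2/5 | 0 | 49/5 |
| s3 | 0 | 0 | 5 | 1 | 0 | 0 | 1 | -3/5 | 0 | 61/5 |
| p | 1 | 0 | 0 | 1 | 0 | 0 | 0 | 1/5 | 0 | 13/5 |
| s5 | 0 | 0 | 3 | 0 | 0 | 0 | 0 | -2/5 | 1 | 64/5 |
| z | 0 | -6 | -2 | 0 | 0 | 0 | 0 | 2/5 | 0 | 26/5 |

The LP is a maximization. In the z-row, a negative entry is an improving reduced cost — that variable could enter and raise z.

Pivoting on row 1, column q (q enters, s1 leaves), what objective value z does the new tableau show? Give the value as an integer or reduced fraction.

136/5

Minimum ratio for q: 11/3 = 11/3.
z changes by −(z-row coeff of q)·ratio = −(-6)·(11/3) = 22.
New z = 26/5 + 22 = 136/5.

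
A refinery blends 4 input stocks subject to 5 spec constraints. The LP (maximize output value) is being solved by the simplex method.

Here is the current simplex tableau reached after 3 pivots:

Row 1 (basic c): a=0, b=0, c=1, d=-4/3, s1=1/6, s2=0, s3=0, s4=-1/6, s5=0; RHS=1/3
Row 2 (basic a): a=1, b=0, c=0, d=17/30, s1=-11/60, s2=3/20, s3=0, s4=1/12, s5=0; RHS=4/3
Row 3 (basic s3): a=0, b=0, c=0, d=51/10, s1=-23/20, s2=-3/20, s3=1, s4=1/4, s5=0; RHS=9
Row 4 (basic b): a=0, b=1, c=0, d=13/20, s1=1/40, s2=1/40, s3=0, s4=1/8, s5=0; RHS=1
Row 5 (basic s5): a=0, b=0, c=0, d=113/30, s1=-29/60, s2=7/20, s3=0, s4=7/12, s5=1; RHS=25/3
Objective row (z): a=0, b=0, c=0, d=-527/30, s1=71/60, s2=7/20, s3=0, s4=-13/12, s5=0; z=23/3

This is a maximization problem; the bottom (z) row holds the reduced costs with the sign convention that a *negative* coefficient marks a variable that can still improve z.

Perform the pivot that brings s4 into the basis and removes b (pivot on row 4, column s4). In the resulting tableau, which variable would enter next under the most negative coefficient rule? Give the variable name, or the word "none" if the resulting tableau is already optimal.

Pivot element 1/8. New z-row = old z-row − (-13/12)·(row 4/(1/8)).
Updated z-row coefficients: a: 0, b: 26/3, c: 0, d: -179/15, s1: 7/5, s2: 17/30, s3: 0, s4: 0, s5: 0.
The most negative is -179/15 in column d, so d would enter next.

d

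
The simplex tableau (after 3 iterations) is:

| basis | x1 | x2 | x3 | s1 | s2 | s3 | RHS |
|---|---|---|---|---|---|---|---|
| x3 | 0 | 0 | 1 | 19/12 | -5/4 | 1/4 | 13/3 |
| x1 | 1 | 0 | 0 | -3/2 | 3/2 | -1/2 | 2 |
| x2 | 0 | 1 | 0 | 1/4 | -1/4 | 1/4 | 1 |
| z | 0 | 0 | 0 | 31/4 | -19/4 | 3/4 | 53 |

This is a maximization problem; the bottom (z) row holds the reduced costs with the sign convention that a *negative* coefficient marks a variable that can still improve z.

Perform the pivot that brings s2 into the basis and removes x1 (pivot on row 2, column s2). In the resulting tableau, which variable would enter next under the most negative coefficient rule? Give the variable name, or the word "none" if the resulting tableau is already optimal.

Pivot element 3/2. New z-row = old z-row − (-19/4)·(row 2/(3/2)).
Updated z-row coefficients: x1: 19/6, x2: 0, x3: 0, s1: 3, s2: 0, s3: -5/6.
The most negative is -5/6 in column s3, so s3 would enter next.

s3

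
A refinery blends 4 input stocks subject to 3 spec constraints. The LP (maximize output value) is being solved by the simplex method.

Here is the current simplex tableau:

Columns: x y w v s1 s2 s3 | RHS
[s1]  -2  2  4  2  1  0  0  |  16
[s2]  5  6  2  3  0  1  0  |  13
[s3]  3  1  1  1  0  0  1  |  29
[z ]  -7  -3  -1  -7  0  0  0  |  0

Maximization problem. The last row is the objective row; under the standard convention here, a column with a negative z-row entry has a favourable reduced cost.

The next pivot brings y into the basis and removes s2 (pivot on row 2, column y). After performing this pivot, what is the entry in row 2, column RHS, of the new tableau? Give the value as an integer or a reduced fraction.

Pivot element is row 2, column y: 6.
Normalize row 2: new (row 2, RHS) = 13/6 = 13/6.
Row 2 is the pivot row, so the entry is 13/6.

13/6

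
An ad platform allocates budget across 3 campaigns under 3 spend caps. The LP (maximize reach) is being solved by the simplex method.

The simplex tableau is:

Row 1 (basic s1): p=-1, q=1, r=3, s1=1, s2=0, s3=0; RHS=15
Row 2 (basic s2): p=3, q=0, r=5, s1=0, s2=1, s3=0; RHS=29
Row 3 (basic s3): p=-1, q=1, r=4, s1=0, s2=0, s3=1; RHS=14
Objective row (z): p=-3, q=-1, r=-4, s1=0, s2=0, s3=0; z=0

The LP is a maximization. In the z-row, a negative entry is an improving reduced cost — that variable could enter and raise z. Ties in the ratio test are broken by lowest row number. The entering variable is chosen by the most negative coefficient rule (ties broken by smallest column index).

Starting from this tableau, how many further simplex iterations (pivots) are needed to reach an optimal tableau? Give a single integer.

pivot: r in, s3 out → z = 14
pivot: p in, s2 out → z = 422/17
pivot: q in, r out → z = 158/3
No improving column remains; optimal.

3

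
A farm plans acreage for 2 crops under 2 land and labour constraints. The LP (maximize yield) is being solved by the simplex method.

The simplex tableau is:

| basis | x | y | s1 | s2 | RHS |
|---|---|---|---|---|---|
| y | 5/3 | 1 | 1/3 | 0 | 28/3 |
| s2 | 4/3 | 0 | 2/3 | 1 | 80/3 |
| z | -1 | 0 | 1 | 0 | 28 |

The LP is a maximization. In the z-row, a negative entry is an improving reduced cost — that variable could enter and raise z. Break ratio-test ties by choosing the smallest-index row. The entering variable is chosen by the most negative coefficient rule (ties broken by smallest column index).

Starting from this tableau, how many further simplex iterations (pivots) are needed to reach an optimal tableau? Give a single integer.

pivot: x in, y out → z = 168/5
No improving column remains; optimal.

1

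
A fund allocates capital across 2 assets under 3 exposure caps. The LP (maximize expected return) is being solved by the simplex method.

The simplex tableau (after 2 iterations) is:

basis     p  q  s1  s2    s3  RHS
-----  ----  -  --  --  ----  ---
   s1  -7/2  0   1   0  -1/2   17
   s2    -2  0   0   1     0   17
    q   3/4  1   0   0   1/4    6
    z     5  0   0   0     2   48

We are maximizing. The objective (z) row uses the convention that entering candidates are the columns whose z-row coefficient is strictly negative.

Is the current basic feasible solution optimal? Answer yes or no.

No objective-row coefficient is strictly negative, so no entering variable exists; the tableau is optimal.

yes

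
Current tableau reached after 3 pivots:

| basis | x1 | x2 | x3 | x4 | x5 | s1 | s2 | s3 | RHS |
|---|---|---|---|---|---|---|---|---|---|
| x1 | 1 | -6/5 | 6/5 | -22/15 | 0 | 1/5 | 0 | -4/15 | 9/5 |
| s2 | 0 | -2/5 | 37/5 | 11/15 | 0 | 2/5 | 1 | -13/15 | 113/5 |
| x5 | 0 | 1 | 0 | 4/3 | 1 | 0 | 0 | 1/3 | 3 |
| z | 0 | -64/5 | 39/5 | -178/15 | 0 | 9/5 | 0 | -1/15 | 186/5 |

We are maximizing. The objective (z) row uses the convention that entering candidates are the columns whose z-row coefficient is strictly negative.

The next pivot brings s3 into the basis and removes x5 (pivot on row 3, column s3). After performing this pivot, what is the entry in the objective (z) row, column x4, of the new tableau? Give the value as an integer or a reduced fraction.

-58/5

Pivot element is row 3, column s3: 1/3.
Normalize row 3: new (row 3, x4) = (4/3)/(1/3) = 4.
z-row ← z-row − (-1/15)·(new row 3): -178/15 − (-1/15)·4 = -58/5.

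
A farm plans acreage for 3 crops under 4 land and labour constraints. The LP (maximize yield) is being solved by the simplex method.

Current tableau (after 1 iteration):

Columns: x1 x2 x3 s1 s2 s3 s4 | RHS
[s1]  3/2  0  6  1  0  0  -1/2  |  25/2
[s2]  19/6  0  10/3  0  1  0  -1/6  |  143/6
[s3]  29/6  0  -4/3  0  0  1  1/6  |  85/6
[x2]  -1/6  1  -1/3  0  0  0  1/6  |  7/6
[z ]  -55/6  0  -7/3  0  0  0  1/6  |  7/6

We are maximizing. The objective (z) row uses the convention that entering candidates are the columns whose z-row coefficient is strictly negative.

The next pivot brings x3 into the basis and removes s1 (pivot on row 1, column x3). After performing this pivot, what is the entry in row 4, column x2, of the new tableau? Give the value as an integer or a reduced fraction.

1

Pivot element is row 1, column x3: 6.
Normalize row 1: new (row 1, x2) = 0/6 = 0.
row 4 ← row 4 − (-1/3)·(new row 1): 1 − (-1/3)·0 = 1.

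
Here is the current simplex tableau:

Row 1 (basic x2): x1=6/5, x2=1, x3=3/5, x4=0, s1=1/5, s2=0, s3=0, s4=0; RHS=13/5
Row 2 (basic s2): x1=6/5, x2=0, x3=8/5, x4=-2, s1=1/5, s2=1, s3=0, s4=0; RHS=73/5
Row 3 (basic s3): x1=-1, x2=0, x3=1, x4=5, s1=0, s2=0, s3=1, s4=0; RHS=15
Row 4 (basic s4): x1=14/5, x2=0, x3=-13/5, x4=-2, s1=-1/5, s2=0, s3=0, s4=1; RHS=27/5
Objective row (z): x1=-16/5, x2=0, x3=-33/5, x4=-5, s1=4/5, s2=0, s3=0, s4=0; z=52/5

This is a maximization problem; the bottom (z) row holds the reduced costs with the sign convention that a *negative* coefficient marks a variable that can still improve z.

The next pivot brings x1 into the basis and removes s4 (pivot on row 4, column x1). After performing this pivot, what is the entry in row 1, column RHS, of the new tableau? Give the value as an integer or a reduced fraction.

2/7

Pivot element is row 4, column x1: 14/5.
Normalize row 4: new (row 4, RHS) = (27/5)/(14/5) = 27/14.
row 1 ← row 1 − (6/5)·(new row 4): 13/5 − (6/5)·(27/14) = 2/7.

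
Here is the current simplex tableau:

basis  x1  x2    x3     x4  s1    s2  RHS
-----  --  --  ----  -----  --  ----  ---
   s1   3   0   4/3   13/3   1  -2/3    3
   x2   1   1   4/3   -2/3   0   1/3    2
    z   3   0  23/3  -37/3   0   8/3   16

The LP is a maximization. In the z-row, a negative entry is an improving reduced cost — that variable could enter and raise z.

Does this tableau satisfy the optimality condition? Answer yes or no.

no

Column x4 has objective-row coefficient -37/3, which is negative; an improving pivot exists, so not yet optimal.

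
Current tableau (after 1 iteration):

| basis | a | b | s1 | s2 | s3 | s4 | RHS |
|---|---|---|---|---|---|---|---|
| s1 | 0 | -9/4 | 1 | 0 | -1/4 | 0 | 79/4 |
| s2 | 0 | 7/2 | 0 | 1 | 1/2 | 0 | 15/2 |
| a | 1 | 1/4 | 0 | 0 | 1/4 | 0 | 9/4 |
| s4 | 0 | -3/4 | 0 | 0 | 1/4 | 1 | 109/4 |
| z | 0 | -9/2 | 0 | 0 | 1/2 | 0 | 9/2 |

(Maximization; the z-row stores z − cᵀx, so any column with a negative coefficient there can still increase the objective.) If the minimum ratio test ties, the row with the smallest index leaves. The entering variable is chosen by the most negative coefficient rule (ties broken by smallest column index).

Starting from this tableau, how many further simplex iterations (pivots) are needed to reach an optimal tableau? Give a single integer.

pivot: b in, s2 out → z = 99/7
No improving column remains; optimal.

1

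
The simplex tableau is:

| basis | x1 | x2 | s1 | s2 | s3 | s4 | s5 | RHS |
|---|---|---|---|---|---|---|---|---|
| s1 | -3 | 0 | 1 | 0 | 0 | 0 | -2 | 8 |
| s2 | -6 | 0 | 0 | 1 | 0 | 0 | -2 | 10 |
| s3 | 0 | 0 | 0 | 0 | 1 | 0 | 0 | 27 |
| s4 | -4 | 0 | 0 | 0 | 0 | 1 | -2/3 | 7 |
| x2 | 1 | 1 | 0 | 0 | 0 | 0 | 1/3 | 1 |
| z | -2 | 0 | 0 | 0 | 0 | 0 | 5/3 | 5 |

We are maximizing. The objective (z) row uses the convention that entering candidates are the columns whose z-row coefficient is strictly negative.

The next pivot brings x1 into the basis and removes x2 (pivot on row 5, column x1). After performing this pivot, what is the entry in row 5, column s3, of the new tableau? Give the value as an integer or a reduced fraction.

Pivot element is row 5, column x1: 1.
Normalize row 5: new (row 5, s3) = 0/1 = 0.
Row 5 is the pivot row, so the entry is 0.

0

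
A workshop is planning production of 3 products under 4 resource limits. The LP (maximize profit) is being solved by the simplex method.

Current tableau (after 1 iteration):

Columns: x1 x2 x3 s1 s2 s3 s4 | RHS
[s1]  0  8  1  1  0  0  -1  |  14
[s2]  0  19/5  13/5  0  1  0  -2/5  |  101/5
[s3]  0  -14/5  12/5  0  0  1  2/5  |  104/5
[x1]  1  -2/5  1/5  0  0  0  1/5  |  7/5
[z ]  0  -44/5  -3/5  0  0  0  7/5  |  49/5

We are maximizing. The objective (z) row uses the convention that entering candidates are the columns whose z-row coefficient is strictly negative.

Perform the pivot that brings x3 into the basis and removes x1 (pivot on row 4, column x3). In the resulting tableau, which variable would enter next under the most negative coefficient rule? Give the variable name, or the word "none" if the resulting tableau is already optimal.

x2

Pivot element 1/5. New z-row = old z-row − (-3/5)·(row 4/(1/5)).
Updated z-row coefficients: x1: 3, x2: -10, x3: 0, s1: 0, s2: 0, s3: 0, s4: 2.
The most negative is -10 in column x2, so x2 would enter next.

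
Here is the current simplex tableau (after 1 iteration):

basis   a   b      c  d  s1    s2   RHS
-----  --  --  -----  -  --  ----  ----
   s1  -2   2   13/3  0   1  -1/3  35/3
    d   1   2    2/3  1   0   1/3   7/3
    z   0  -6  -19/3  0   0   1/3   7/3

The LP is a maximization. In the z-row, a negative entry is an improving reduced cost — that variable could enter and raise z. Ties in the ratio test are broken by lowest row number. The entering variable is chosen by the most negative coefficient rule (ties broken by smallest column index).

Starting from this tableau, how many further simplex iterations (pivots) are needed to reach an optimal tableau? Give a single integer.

3

pivot: c in, s1 out → z = 252/13
pivot: b in, d out → z = 224/11
pivot: a in, b out → z = 350/17
No improving column remains; optimal.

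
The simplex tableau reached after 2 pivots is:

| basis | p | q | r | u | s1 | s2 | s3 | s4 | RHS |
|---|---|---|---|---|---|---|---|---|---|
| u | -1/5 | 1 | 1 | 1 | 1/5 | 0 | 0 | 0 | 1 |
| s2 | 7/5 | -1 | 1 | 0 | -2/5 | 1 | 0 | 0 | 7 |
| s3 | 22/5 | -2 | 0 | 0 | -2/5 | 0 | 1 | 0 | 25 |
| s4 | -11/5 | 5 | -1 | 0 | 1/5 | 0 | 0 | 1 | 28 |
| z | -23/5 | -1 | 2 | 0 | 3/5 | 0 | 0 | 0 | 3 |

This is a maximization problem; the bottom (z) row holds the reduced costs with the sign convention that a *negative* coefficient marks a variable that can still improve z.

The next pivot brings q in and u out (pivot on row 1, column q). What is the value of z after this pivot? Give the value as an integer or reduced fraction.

Minimum ratio for q: 1/1 = 1.
z changes by −(z-row coeff of q)·ratio = −(-1)·1 = 1.
New z = 3 + 1 = 4.

4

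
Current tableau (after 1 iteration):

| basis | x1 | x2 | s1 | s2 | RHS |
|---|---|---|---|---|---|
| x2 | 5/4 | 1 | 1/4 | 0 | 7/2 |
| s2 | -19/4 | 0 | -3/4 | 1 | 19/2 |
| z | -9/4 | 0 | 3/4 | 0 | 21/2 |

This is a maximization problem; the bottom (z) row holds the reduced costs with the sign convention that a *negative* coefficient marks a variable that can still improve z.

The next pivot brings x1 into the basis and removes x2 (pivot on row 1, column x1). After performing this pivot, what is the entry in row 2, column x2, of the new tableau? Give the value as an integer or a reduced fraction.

Pivot element is row 1, column x1: 5/4.
Normalize row 1: new (row 1, x2) = 1/(5/4) = 4/5.
row 2 ← row 2 − (-19/4)·(new row 1): 0 − (-19/4)·(4/5) = 19/5.

19/5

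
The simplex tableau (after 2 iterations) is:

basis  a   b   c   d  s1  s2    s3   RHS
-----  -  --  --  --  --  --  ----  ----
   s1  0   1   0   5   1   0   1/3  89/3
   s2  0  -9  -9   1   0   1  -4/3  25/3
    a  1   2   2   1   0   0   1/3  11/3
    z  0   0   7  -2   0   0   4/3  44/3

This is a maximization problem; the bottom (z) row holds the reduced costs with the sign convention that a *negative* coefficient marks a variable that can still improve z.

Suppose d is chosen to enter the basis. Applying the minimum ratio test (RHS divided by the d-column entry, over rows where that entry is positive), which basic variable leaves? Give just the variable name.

a

Ratios: row 1 (s1): (89/3)/5 = 89/15; row 2 (s2): (25/3)/1 = 25/3; row 3 (a): (11/3)/1 = 11/3.
Minimum ratio 11/3 is in the a row, so a leaves.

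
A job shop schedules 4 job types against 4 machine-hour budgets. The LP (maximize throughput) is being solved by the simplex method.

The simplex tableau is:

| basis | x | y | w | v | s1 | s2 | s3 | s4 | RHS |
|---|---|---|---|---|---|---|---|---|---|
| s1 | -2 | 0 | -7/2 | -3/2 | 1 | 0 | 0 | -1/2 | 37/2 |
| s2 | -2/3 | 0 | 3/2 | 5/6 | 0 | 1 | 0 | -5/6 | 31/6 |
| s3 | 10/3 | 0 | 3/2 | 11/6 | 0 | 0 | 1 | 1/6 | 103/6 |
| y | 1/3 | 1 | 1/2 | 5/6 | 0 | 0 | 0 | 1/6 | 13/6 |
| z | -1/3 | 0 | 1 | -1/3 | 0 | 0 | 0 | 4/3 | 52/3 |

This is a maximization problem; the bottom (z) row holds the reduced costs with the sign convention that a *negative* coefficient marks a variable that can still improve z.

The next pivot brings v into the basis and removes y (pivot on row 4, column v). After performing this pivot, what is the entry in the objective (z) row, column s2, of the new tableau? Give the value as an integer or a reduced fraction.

0

Pivot element is row 4, column v: 5/6.
Normalize row 4: new (row 4, s2) = 0/(5/6) = 0.
z-row ← z-row − (-1/3)·(new row 4): 0 − (-1/3)·0 = 0.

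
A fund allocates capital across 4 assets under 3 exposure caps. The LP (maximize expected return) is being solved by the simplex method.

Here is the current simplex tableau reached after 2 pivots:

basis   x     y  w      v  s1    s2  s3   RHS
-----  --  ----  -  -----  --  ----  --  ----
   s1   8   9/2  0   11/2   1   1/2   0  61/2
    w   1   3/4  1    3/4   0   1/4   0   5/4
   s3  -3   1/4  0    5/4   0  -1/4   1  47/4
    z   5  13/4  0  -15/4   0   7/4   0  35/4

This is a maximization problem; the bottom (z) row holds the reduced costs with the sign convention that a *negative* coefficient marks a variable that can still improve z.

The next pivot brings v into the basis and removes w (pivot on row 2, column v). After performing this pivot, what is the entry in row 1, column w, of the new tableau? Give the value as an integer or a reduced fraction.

Pivot element is row 2, column v: 3/4.
Normalize row 2: new (row 2, w) = 1/(3/4) = 4/3.
row 1 ← row 1 − (11/2)·(new row 2): 0 − (11/2)·(4/3) = -22/3.

-22/3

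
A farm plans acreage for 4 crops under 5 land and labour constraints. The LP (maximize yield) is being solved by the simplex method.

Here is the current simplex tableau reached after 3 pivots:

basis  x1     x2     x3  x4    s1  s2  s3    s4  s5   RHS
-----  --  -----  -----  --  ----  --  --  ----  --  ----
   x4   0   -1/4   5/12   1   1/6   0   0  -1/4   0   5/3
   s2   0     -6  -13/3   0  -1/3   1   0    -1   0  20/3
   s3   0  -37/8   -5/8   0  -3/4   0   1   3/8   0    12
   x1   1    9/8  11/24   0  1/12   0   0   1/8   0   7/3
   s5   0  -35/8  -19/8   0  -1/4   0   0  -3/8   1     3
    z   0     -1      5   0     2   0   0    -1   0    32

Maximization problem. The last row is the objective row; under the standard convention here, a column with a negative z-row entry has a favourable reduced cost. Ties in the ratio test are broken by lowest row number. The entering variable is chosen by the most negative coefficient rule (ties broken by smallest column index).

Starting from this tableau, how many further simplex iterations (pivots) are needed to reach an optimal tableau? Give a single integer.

pivot: x2 in, x1 out → z = 920/27
pivot: s4 in, x2 out → z = 152/3
No improving column remains; optimal.

2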